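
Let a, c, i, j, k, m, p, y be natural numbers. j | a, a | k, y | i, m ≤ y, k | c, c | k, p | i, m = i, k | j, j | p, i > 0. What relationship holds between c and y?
c | y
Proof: j | a and a | k, so j | k. Since k | j, j = k. k | c and c | k, so k = c. Since j = k, j = c. m = i and m ≤ y, hence i ≤ y. Since y | i and i > 0, y ≤ i. Since i ≤ y, i = y. Because j | p and p | i, j | i. From i = y, j | y. Since j = c, c | y.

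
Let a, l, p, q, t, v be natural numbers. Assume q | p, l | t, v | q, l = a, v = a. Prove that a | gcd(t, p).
From l = a and l | t, a | t. Since v | q and q | p, v | p. Since v = a, a | p. a | t, so a | gcd(t, p).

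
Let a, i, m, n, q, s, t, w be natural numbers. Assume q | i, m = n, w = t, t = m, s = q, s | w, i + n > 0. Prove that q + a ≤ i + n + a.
w = t and t = m, so w = m. From s = q and s | w, q | w. Since w = m, q | m. m = n, so q | n. q | i, so q | i + n. i + n > 0, so q ≤ i + n. Then q + a ≤ i + n + a.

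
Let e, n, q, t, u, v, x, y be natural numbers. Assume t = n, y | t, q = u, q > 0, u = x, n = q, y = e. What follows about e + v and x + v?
e + v ≤ x + v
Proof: q = u and u = x, so q = x. From t = n and y | t, y | n. y = e, so e | n. n = q, so e | q. Since q > 0, e ≤ q. Because q = x, e ≤ x. Then e + v ≤ x + v.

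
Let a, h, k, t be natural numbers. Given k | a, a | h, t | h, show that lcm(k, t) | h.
k | a and a | h, hence k | h. Because t | h, lcm(k, t) | h.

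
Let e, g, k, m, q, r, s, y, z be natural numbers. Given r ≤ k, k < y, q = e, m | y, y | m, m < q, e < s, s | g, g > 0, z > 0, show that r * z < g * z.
r ≤ k and k < y, so r < y. Since m | y and y | m, m = y. m < q, so y < q. q = e, so y < e. r < y, so r < e. Because s | g and g > 0, s ≤ g. Since e < s, e < g. Because r < e, r < g. z > 0, so r * z < g * z.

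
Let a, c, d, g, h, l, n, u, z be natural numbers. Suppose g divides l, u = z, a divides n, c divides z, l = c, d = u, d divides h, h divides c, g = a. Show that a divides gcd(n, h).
Because d = u and u = z, d = z. Since d divides h, z divides h. Since c divides z, c divides h. Since h divides c, c = h. l = c and g divides l, hence g divides c. Because g = a, a divides c. From c = h, a divides h. Since a divides n, a divides gcd(n, h).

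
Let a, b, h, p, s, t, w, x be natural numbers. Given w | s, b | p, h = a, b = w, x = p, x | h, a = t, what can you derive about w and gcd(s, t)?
w | gcd(s, t)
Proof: Because b = w and b | p, w | p. x = p and x | h, therefore p | h. h = a, so p | a. Since a = t, p | t. w | p, so w | t. w | s, so w | gcd(s, t).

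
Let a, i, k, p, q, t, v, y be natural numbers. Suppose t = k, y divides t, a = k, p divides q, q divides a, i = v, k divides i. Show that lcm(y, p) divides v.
From t = k and y divides t, y divides k. p divides q and q divides a, therefore p divides a. a = k, so p divides k. y divides k, so lcm(y, p) divides k. i = v and k divides i, therefore k divides v. Since lcm(y, p) divides k, lcm(y, p) divides v.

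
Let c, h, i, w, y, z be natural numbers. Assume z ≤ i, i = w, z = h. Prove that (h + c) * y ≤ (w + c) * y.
Since z = h and z ≤ i, h ≤ i. Because i = w, h ≤ w. Then h + c ≤ w + c. Then (h + c) * y ≤ (w + c) * y.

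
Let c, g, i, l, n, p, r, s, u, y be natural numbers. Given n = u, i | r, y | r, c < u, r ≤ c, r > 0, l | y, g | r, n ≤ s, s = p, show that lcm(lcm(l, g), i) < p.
Since l | y and y | r, l | r. Since g | r, lcm(l, g) | r. Since i | r, lcm(lcm(l, g), i) | r. r > 0, so lcm(lcm(l, g), i) ≤ r. n = u and n ≤ s, so u ≤ s. Because c < u, c < s. Because r ≤ c, r < s. s = p, so r < p. lcm(lcm(l, g), i) ≤ r, so lcm(lcm(l, g), i) < p.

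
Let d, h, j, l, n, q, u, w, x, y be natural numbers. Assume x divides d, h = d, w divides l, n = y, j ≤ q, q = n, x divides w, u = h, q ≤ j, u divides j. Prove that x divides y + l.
j ≤ q and q ≤ j, hence j = q. Since q = n, j = n. Since n = y, j = y. Because u = h and u divides j, h divides j. h = d, so d divides j. Since x divides d, x divides j. Since j = y, x divides y. x divides w and w divides l, so x divides l. x divides y, so x divides y + l.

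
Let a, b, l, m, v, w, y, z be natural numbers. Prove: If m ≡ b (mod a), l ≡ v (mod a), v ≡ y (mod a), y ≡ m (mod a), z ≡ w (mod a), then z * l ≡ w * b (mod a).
From l ≡ v (mod a) and v ≡ y (mod a), l ≡ y (mod a). y ≡ m (mod a), so l ≡ m (mod a). Since m ≡ b (mod a), l ≡ b (mod a). Since z ≡ w (mod a), by multiplying congruences, z * l ≡ w * b (mod a).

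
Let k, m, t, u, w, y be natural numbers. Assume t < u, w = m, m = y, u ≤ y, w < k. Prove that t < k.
From w = m and m = y, w = y. w < k, so y < k. Since u ≤ y, u < k. t < u, so t < k.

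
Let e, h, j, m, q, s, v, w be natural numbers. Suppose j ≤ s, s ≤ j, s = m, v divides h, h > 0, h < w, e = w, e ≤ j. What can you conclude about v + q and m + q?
v + q < m + q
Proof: From j ≤ s and s ≤ j, j = s. Since s = m, j = m. v divides h and h > 0, hence v ≤ h. e = w and e ≤ j, therefore w ≤ j. Since h < w, h < j. v ≤ h, so v < j. j = m, so v < m. Then v + q < m + q.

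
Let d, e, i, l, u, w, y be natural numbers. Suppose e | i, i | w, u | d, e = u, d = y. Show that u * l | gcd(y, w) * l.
From d = y and u | d, u | y. Since e | i and i | w, e | w. From e = u, u | w. Since u | y, u | gcd(y, w). Then u * l | gcd(y, w) * l.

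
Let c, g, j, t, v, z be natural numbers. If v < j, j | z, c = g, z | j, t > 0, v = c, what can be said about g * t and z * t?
g * t < z * t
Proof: j | z and z | j, thus j = z. Since v = c and v < j, c < j. j = z, so c < z. Since c = g, g < z. t > 0, so g * t < z * t.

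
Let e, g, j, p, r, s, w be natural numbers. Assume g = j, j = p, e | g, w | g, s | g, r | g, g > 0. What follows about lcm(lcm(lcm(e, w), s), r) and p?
lcm(lcm(lcm(e, w), s), r) ≤ p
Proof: g = j and j = p, hence g = p. e | g and w | g, hence lcm(e, w) | g. From s | g, lcm(lcm(e, w), s) | g. r | g, so lcm(lcm(lcm(e, w), s), r) | g. g > 0, so lcm(lcm(lcm(e, w), s), r) ≤ g. Since g = p, lcm(lcm(lcm(e, w), s), r) ≤ p.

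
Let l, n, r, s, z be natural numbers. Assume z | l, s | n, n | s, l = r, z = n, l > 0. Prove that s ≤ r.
Because n | s and s | n, n = s. Since z = n, z = s. From z | l and l > 0, z ≤ l. Since l = r, z ≤ r. Since z = s, s ≤ r.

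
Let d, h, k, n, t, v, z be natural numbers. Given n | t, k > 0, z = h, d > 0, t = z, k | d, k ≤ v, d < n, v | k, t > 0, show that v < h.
Since t = z and z = h, t = h. Because v | k and k > 0, v ≤ k. From k ≤ v, k = v. k | d and d > 0, therefore k ≤ d. Since d < n, k < n. k = v, so v < n. n | t and t > 0, so n ≤ t. v < n, so v < t. Since t = h, v < h.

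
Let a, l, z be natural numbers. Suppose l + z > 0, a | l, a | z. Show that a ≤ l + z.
a | l and a | z, thus a | l + z. Because l + z > 0, a ≤ l + z.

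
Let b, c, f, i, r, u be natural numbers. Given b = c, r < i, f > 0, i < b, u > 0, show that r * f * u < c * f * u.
Because r < i and i < b, r < b. b = c, so r < c. Since f > 0, by multiplying by a positive, r * f < c * f. Since u > 0, by multiplying by a positive, r * f * u < c * f * u.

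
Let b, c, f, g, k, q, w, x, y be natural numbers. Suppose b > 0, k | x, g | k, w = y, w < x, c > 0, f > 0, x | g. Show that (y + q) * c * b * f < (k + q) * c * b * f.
Since x | g and g | k, x | k. Since k | x, x = k. From w < x, w < k. Since w = y, y < k. Then y + q < k + q. c > 0, so (y + q) * c < (k + q) * c. Since b > 0, (y + q) * c * b < (k + q) * c * b. From f > 0, (y + q) * c * b * f < (k + q) * c * b * f.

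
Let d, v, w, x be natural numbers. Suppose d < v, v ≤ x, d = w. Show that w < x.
d = w and d < v, hence w < v. Since v ≤ x, w < x.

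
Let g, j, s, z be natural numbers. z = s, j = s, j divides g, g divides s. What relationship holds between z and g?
z = g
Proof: Since j = s and j divides g, s divides g. g divides s, so s = g. From z = s, z = g.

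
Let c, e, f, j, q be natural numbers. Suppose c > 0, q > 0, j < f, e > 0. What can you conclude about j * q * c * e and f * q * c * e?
j * q * c * e < f * q * c * e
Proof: j < f and q > 0, hence j * q < f * q. c > 0, so j * q * c < f * q * c. Since e > 0, j * q * c * e < f * q * c * e.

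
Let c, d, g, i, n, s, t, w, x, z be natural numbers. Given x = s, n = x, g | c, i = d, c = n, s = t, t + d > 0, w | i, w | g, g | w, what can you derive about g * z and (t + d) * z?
g * z ≤ (t + d) * z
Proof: n = x and x = s, so n = s. Since s = t, n = t. c = n and g | c, thus g | n. Since n = t, g | t. w | g and g | w, hence w = g. w | i, so g | i. i = d, so g | d. g | t, so g | t + d. Because t + d > 0, g ≤ t + d. Then g * z ≤ (t + d) * z.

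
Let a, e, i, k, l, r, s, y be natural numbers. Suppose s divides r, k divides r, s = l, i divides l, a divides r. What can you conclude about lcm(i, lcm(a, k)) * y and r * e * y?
lcm(i, lcm(a, k)) * y divides r * e * y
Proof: s = l and s divides r, therefore l divides r. Since i divides l, i divides r. a divides r and k divides r, therefore lcm(a, k) divides r. i divides r, so lcm(i, lcm(a, k)) divides r. Then lcm(i, lcm(a, k)) divides r * e. Then lcm(i, lcm(a, k)) * y divides r * e * y.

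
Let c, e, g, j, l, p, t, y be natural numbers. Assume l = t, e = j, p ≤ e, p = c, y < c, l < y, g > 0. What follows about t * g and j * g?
t * g < j * g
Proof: l = t and l < y, hence t < y. Since e = j and p ≤ e, p ≤ j. p = c, so c ≤ j. Since y < c, y < j. Since t < y, t < j. Since g > 0, by multiplying by a positive, t * g < j * g.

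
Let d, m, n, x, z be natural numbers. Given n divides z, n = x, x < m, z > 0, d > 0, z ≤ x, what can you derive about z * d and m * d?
z * d < m * d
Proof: Since n divides z and z > 0, n ≤ z. Since n = x, x ≤ z. z ≤ x, so x = z. Since x < m, z < m. Combined with d > 0, by multiplying by a positive, z * d < m * d.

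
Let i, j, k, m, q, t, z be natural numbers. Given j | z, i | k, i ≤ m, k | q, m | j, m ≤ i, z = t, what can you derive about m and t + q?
m | t + q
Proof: From m | j and j | z, m | z. Since z = t, m | t. i ≤ m and m ≤ i, therefore i = m. Since i | k and k | q, i | q. i = m, so m | q. m | t, so m | t + q.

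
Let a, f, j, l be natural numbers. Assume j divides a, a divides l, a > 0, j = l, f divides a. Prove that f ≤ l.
j = l and j divides a, hence l divides a. Because a divides l, a = l. f divides a and a > 0, so f ≤ a. a = l, so f ≤ l.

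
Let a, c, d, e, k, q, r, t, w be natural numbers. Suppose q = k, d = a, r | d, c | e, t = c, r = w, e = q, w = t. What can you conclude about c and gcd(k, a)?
c | gcd(k, a)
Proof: e = q and q = k, therefore e = k. Since c | e, c | k. w = t and t = c, hence w = c. r = w and r | d, thus w | d. Since w = c, c | d. Since d = a, c | a. c | k, so c | gcd(k, a).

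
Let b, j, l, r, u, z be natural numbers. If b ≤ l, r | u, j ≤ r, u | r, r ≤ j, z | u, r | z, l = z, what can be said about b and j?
b ≤ j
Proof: Because u | r and r | u, u = r. z | u, so z | r. Because r | z, z = r. Since l = z, l = r. From r ≤ j and j ≤ r, r = j. Since l = r, l = j. b ≤ l, so b ≤ j.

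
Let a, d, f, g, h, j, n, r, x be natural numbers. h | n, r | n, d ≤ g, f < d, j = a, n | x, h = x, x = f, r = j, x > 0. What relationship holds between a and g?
a < g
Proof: Because h = x and h | n, x | n. From n | x, n = x. Since r | n, r | x. r = j, so j | x. Since x > 0, j ≤ x. Since x = f, j ≤ f. j = a, so a ≤ f. Since f < d, a < d. Because d ≤ g, a < g.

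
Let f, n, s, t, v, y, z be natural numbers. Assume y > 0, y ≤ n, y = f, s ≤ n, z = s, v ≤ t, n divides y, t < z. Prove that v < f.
From n divides y and y > 0, n ≤ y. Since y ≤ n, n = y. Since y = f, n = f. z = s and t < z, so t < s. From v ≤ t, v < s. Since s ≤ n, v < n. Since n = f, v < f.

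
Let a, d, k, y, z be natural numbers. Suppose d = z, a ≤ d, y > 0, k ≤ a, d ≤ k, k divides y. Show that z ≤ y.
Since k ≤ a and a ≤ d, k ≤ d. Since d ≤ k, k = d. d = z, so k = z. k divides y, so z divides y. Since y > 0, z ≤ y.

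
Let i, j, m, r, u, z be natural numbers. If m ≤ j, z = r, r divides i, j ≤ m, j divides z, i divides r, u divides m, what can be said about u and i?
u divides i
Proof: From j ≤ m and m ≤ j, j = m. Because r divides i and i divides r, r = i. z = r and j divides z, hence j divides r. From r = i, j divides i. Since j = m, m divides i. Since u divides m, u divides i.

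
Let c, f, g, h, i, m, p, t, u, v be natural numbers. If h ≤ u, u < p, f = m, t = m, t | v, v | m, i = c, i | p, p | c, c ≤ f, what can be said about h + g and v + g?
h + g < v + g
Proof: Because h ≤ u and u < p, h < p. t = m and t | v, hence m | v. Since v | m, m = v. f = m, so f = v. i = c and i | p, therefore c | p. Since p | c, c = p. c ≤ f, so p ≤ f. Since f = v, p ≤ v. h < p, so h < v. Then h + g < v + g.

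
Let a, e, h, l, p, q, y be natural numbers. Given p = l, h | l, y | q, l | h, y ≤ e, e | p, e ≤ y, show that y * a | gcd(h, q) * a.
e ≤ y and y ≤ e, hence e = y. l | h and h | l, therefore l = h. Since p = l, p = h. Since e | p, e | h. Because e = y, y | h. Since y | q, y | gcd(h, q). Then y * a | gcd(h, q) * a.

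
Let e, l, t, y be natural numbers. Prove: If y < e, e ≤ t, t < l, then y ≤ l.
Since e ≤ t and t < l, e < l. Since y < e, y < l. Then y ≤ l.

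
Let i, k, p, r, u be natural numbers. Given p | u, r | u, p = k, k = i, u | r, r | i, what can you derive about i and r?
i = r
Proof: Because u | r and r | u, u = r. p = k and k = i, thus p = i. Since p | u, i | u. Because u = r, i | r. Because r | i, i = r.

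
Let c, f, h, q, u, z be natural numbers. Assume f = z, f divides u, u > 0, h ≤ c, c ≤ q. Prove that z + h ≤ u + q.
f divides u and u > 0, so f ≤ u. f = z, so z ≤ u. h ≤ c and c ≤ q, therefore h ≤ q. Since z ≤ u, z + h ≤ u + q.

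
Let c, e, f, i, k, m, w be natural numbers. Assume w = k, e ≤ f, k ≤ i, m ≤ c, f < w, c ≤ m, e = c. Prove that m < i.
c ≤ m and m ≤ c, so c = m. e = c, so e = m. w = k and f < w, so f < k. e ≤ f, so e < k. Since k ≤ i, e < i. e = m, so m < i.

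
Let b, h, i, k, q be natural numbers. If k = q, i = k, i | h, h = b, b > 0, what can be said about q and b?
q ≤ b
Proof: Because i = k and k = q, i = q. Because h = b and i | h, i | b. From i = q, q | b. b > 0, so q ≤ b.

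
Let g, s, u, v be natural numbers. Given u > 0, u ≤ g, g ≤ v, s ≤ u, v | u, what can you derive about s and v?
s ≤ v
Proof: Since u ≤ g and g ≤ v, u ≤ v. v | u and u > 0, hence v ≤ u. u ≤ v, so u = v. Since s ≤ u, s ≤ v.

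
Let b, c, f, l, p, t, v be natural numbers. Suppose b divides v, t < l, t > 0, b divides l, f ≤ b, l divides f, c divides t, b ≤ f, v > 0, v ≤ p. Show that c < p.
c divides t and t > 0, therefore c ≤ t. Since t < l, c < l. Because f ≤ b and b ≤ f, f = b. l divides f, so l divides b. b divides l, so b = l. Since b divides v, l divides v. Since v > 0, l ≤ v. From v ≤ p, l ≤ p. Since c < l, c < p.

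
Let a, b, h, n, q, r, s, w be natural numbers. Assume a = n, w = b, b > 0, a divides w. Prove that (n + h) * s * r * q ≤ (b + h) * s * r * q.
Because w = b and a divides w, a divides b. From b > 0, a ≤ b. Since a = n, n ≤ b. Then n + h ≤ b + h. By multiplying by a non-negative, (n + h) * s ≤ (b + h) * s. By multiplying by a non-negative, (n + h) * s * r ≤ (b + h) * s * r. By multiplying by a non-negative, (n + h) * s * r * q ≤ (b + h) * s * r * q.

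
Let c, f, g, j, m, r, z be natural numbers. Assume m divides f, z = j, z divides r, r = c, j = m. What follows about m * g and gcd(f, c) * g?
m * g divides gcd(f, c) * g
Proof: z = j and z divides r, thus j divides r. From j = m, m divides r. Since r = c, m divides c. Since m divides f, m divides gcd(f, c). Then m * g divides gcd(f, c) * g.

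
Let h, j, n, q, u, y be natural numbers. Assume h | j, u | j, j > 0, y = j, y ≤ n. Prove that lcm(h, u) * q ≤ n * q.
h | j and u | j, thus lcm(h, u) | j. j > 0, so lcm(h, u) ≤ j. From y = j and y ≤ n, j ≤ n. Since lcm(h, u) ≤ j, lcm(h, u) ≤ n. Then lcm(h, u) * q ≤ n * q.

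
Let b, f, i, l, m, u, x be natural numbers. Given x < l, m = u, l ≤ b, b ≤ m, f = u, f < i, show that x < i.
l ≤ b and b ≤ m, hence l ≤ m. m = u, so l ≤ u. Since f = u and f < i, u < i. Since l ≤ u, l < i. x < l, so x < i.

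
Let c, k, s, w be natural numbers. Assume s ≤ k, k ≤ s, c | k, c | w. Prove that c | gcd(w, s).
k ≤ s and s ≤ k, thus k = s. Because c | k, c | s. Since c | w, c | gcd(w, s).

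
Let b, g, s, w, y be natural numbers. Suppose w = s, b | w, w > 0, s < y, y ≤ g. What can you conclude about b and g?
b < g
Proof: b | w and w > 0, hence b ≤ w. w = s, so b ≤ s. s < y and y ≤ g, thus s < g. b ≤ s, so b < g.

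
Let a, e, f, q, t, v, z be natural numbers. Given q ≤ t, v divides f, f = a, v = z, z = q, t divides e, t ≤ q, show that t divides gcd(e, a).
q ≤ t and t ≤ q, hence q = t. Because v = z and z = q, v = q. Since v divides f, q divides f. f = a, so q divides a. q = t, so t divides a. t divides e, so t divides gcd(e, a).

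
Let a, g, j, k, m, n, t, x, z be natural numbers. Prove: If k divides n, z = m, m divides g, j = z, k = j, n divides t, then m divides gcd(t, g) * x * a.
k = j and j = z, so k = z. k divides n, so z divides n. Since z = m, m divides n. Since n divides t, m divides t. Since m divides g, m divides gcd(t, g). Then m divides gcd(t, g) * x. Then m divides gcd(t, g) * x * a.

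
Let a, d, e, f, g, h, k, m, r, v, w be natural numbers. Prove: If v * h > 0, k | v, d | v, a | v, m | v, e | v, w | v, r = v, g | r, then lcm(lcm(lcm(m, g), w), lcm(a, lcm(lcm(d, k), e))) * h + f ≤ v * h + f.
Since r = v and g | r, g | v. Since m | v, lcm(m, g) | v. w | v, so lcm(lcm(m, g), w) | v. d | v and k | v, therefore lcm(d, k) | v. Since e | v, lcm(lcm(d, k), e) | v. a | v, so lcm(a, lcm(lcm(d, k), e)) | v. Since lcm(lcm(m, g), w) | v, lcm(lcm(lcm(m, g), w), lcm(a, lcm(lcm(d, k), e))) | v. Then lcm(lcm(lcm(m, g), w), lcm(a, lcm(lcm(d, k), e))) * h | v * h. Since v * h > 0, lcm(lcm(lcm(m, g), w), lcm(a, lcm(lcm(d, k), e))) * h ≤ v * h. Then lcm(lcm(lcm(m, g), w), lcm(a, lcm(lcm(d, k), e))) * h + f ≤ v * h + f.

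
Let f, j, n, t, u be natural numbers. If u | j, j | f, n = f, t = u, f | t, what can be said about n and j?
n = j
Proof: t = u and f | t, therefore f | u. Since u | j, f | j. Because j | f, f = j. Since n = f, n = j.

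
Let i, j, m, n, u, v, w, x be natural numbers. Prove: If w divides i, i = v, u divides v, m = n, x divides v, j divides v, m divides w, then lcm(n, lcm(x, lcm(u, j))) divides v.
Because i = v and w divides i, w divides v. Because m divides w, m divides v. m = n, so n divides v. u divides v and j divides v, thus lcm(u, j) divides v. Because x divides v, lcm(x, lcm(u, j)) divides v. n divides v, so lcm(n, lcm(x, lcm(u, j))) divides v.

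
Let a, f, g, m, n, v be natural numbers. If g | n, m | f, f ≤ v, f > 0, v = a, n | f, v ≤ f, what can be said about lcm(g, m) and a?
lcm(g, m) ≤ a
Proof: f ≤ v and v ≤ f, thus f = v. v = a, so f = a. Since g | n and n | f, g | f. From m | f, lcm(g, m) | f. Because f > 0, lcm(g, m) ≤ f. f = a, so lcm(g, m) ≤ a.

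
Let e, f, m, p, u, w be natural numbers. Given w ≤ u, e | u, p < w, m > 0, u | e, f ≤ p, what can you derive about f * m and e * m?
f * m < e * m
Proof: f ≤ p and p < w, therefore f < w. From u | e and e | u, u = e. Since w ≤ u, w ≤ e. Since f < w, f < e. m > 0, so f * m < e * m.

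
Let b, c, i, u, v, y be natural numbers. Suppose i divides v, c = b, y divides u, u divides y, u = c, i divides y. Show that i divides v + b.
y divides u and u divides y, hence y = u. Since u = c, y = c. i divides y, so i divides c. c = b, so i divides b. i divides v, so i divides v + b.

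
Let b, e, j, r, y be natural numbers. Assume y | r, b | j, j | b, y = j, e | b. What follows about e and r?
e | r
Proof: j | b and b | j, thus j = b. y = j, so y = b. Since y | r, b | r. Because e | b, e | r.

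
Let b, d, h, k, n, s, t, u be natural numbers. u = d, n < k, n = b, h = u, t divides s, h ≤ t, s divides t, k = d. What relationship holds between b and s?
b < s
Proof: Since n = b and n < k, b < k. k = d, so b < d. h = u and u = d, thus h = d. t divides s and s divides t, therefore t = s. Since h ≤ t, h ≤ s. Since h = d, d ≤ s. Since b < d, b < s.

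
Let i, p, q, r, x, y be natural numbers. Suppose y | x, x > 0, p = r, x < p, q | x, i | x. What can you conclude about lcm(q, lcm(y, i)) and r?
lcm(q, lcm(y, i)) < r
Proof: y | x and i | x, therefore lcm(y, i) | x. Since q | x, lcm(q, lcm(y, i)) | x. Since x > 0, lcm(q, lcm(y, i)) ≤ x. x < p, so lcm(q, lcm(y, i)) < p. Since p = r, lcm(q, lcm(y, i)) < r.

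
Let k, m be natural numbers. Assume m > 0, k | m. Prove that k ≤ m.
From k | m and m > 0, by divisors are at most what they divide, k ≤ m.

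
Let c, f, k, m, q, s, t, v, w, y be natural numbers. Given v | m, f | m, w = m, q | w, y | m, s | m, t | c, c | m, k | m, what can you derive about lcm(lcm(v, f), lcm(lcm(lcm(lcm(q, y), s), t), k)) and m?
lcm(lcm(v, f), lcm(lcm(lcm(lcm(q, y), s), t), k)) | m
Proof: v | m and f | m, so lcm(v, f) | m. w = m and q | w, thus q | m. Since y | m, lcm(q, y) | m. Since s | m, lcm(lcm(q, y), s) | m. t | c and c | m, thus t | m. lcm(lcm(q, y), s) | m, so lcm(lcm(lcm(q, y), s), t) | m. k | m, so lcm(lcm(lcm(lcm(q, y), s), t), k) | m. Since lcm(v, f) | m, lcm(lcm(v, f), lcm(lcm(lcm(lcm(q, y), s), t), k)) | m.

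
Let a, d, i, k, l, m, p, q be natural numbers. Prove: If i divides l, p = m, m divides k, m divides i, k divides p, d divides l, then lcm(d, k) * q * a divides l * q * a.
p = m and k divides p, therefore k divides m. Because m divides k, m = k. m divides i and i divides l, thus m divides l. Since m = k, k divides l. d divides l, so lcm(d, k) divides l. Then lcm(d, k) * q divides l * q. Then lcm(d, k) * q * a divides l * q * a.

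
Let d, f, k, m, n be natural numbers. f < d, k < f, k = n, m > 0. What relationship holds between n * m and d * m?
n * m < d * m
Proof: Because k < f and f < d, k < d. k = n, so n < d. Combining with m > 0, by multiplying by a positive, n * m < d * m.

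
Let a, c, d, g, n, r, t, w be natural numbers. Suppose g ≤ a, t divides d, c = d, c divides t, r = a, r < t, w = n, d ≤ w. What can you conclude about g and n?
g < n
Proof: c = d and c divides t, hence d divides t. Since t divides d, t = d. r = a and r < t, hence a < t. Since t = d, a < d. Because w = n and d ≤ w, d ≤ n. a < d, so a < n. g ≤ a, so g < n.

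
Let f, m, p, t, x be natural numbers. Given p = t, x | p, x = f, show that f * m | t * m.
p = t and x | p, hence x | t. x = f, so f | t. Then f * m | t * m.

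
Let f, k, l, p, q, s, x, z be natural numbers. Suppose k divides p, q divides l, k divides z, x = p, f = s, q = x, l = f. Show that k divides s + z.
Because q = x and x = p, q = p. Because l = f and q divides l, q divides f. Since f = s, q divides s. Since q = p, p divides s. Since k divides p, k divides s. Since k divides z, k divides s + z.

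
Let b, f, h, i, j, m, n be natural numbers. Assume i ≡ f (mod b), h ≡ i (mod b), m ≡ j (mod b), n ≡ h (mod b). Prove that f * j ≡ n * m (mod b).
From n ≡ h (mod b) and h ≡ i (mod b), n ≡ i (mod b). From i ≡ f (mod b), n ≡ f (mod b). Since m ≡ j (mod b), n * m ≡ f * j (mod b). Then f * j ≡ n * m (mod b).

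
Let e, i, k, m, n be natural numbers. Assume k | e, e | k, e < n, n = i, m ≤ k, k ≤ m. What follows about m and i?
m < i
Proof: e | k and k | e, therefore e = k. Because k ≤ m and m ≤ k, k = m. Since e = k, e = m. Because n = i and e < n, e < i. Since e = m, m < i.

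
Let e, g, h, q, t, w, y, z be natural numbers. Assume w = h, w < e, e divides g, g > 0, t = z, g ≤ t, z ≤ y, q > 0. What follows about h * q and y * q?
h * q < y * q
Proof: Since w = h and w < e, h < e. From e divides g and g > 0, e ≤ g. h < e, so h < g. Since t = z and g ≤ t, g ≤ z. Since h < g, h < z. z ≤ y, so h < y. Using q > 0, by multiplying by a positive, h * q < y * q.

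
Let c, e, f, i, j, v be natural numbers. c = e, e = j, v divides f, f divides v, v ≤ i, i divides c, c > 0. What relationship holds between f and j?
f ≤ j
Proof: From c = e and e = j, c = j. Because v divides f and f divides v, v = f. i divides c and c > 0, therefore i ≤ c. Since v ≤ i, v ≤ c. Since v = f, f ≤ c. Since c = j, f ≤ j.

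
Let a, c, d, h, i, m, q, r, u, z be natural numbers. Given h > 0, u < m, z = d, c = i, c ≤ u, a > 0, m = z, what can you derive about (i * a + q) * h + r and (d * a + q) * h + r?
(i * a + q) * h + r < (d * a + q) * h + r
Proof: Because c = i and c ≤ u, i ≤ u. Because m = z and z = d, m = d. From u < m, u < d. Since i ≤ u, i < d. Since a > 0, i * a < d * a. Then i * a + q < d * a + q. Since h > 0, (i * a + q) * h < (d * a + q) * h. Then (i * a + q) * h + r < (d * a + q) * h + r.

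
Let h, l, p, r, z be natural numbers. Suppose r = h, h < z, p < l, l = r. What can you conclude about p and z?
p < z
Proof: l = r and r = h, hence l = h. Since p < l, p < h. h < z, so p < z.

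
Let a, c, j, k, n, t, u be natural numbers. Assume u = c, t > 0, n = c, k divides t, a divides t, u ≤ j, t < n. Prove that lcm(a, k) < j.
Since a divides t and k divides t, lcm(a, k) divides t. Since t > 0, lcm(a, k) ≤ t. Because n = c and t < n, t < c. lcm(a, k) ≤ t, so lcm(a, k) < c. Since u = c and u ≤ j, c ≤ j. lcm(a, k) < c, so lcm(a, k) < j.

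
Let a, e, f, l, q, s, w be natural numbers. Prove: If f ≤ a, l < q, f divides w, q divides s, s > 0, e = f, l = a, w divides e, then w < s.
From e = f and w divides e, w divides f. f divides w, so f = w. Since f ≤ a, w ≤ a. Since l = a and l < q, a < q. Because q divides s and s > 0, q ≤ s. Since a < q, a < s. Since w ≤ a, w < s.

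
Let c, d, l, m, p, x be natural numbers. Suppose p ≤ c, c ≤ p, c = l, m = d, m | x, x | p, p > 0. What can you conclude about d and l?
d ≤ l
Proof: p ≤ c and c ≤ p, so p = c. c = l, so p = l. m = d and m | x, hence d | x. Since x | p, d | p. p > 0, so d ≤ p. p = l, so d ≤ l.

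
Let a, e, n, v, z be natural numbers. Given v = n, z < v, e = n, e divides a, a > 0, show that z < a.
v = n and z < v, hence z < n. e = n and e divides a, hence n divides a. a > 0, so n ≤ a. z < n, so z < a.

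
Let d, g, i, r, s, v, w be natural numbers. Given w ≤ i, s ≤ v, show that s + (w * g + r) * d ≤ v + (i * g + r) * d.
w ≤ i. By multiplying by a non-negative, w * g ≤ i * g. Then w * g + r ≤ i * g + r. By multiplying by a non-negative, (w * g + r) * d ≤ (i * g + r) * d. Since s ≤ v, s + (w * g + r) * d ≤ v + (i * g + r) * d.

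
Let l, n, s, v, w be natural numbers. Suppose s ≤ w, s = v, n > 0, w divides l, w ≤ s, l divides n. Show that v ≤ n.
w ≤ s and s ≤ w, thus w = s. Since w divides l and l divides n, w divides n. Since w = s, s divides n. Since s = v, v divides n. Since n > 0, v ≤ n.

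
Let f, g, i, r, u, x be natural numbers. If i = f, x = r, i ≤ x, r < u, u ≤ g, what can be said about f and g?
f < g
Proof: x = r and i ≤ x, hence i ≤ r. Since r < u, i < u. Since u ≤ g, i < g. i = f, so f < g.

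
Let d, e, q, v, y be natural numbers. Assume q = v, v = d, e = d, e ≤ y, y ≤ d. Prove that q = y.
q = v and v = d, therefore q = d. From e = d and e ≤ y, d ≤ y. Since y ≤ d, d = y. Since q = d, q = y.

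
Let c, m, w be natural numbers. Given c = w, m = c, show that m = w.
m = c and c = w. By transitivity, m = w.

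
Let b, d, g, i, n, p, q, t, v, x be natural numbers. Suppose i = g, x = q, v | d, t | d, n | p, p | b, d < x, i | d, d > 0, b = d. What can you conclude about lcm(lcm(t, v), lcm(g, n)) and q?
lcm(lcm(t, v), lcm(g, n)) < q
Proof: t | d and v | d, thus lcm(t, v) | d. i = g and i | d, therefore g | d. Because b = d and p | b, p | d. Since n | p, n | d. g | d, so lcm(g, n) | d. Because lcm(t, v) | d, lcm(lcm(t, v), lcm(g, n)) | d. Since d > 0, lcm(lcm(t, v), lcm(g, n)) ≤ d. Since x = q and d < x, d < q. From lcm(lcm(t, v), lcm(g, n)) ≤ d, lcm(lcm(t, v), lcm(g, n)) < q.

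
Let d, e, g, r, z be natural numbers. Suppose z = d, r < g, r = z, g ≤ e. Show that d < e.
r = z and z = d, therefore r = d. Since r < g, d < g. Since g ≤ e, d < e.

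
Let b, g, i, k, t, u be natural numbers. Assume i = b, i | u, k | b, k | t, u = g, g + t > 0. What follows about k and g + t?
k ≤ g + t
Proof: u = g and i | u, hence i | g. Since i = b, b | g. k | b, so k | g. k | t, so k | g + t. g + t > 0, so k ≤ g + t.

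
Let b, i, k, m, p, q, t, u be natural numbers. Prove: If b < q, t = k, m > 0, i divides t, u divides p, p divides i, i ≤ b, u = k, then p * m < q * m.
t = k and i divides t, so i divides k. Because u = k and u divides p, k divides p. Since i divides k, i divides p. p divides i, so i = p. Because i ≤ b and b < q, i < q. Because i = p, p < q. Since m > 0, by multiplying by a positive, p * m < q * m.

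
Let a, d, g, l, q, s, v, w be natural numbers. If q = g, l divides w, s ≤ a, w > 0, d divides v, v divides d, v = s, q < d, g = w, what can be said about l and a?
l < a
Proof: Because d divides v and v divides d, d = v. Because v = s, d = s. l divides w and w > 0, therefore l ≤ w. q = g and q < d, so g < d. g = w, so w < d. Since l ≤ w, l < d. Since d = s, l < s. s ≤ a, so l < a.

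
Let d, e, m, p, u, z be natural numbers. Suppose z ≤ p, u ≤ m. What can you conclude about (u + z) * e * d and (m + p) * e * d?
(u + z) * e * d ≤ (m + p) * e * d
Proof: u ≤ m and z ≤ p, therefore u + z ≤ m + p. By multiplying by a non-negative, (u + z) * e ≤ (m + p) * e. By multiplying by a non-negative, (u + z) * e * d ≤ (m + p) * e * d.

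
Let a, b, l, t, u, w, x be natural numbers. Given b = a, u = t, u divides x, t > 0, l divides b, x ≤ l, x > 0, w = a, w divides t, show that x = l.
Since b = a and l divides b, l divides a. w = a and w divides t, thus a divides t. l divides a, so l divides t. t > 0, so l ≤ t. Since u = t and u divides x, t divides x. Since x > 0, t ≤ x. Since l ≤ t, l ≤ x. x ≤ l, so x = l.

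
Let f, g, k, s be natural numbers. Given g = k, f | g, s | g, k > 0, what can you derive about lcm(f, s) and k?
lcm(f, s) ≤ k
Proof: Because f | g and s | g, lcm(f, s) | g. g = k, so lcm(f, s) | k. k > 0, so lcm(f, s) ≤ k.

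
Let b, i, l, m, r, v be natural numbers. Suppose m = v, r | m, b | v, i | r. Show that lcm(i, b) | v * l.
m = v and r | m, hence r | v. Since i | r, i | v. Since b | v, lcm(i, b) | v. Then lcm(i, b) | v * l.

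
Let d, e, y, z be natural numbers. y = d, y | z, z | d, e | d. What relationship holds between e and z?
e | z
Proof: y = d and y | z, so d | z. z | d, so d = z. e | d, so e | z.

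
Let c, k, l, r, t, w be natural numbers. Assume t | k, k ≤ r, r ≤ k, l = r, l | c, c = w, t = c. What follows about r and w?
r = w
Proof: l = r and l | c, hence r | c. k ≤ r and r ≤ k, hence k = r. t = c and t | k, hence c | k. k = r, so c | r. r | c, so r = c. Since c = w, r = w.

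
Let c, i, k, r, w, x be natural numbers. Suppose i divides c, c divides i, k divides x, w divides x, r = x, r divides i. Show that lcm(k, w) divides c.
i divides c and c divides i, therefore i = c. k divides x and w divides x, hence lcm(k, w) divides x. r = x and r divides i, thus x divides i. lcm(k, w) divides x, so lcm(k, w) divides i. Since i = c, lcm(k, w) divides c.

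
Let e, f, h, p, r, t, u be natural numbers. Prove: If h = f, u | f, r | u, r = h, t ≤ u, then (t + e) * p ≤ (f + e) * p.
From r = h and h = f, r = f. r | u, so f | u. u | f, so u = f. Since t ≤ u, t ≤ f. Then t + e ≤ f + e. Then (t + e) * p ≤ (f + e) * p.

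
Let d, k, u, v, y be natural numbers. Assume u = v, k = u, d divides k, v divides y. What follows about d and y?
d divides y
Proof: k = u and u = v, thus k = v. From d divides k, d divides v. v divides y, so d divides y.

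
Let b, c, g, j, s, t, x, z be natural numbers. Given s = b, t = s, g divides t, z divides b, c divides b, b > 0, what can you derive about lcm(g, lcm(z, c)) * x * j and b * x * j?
lcm(g, lcm(z, c)) * x * j ≤ b * x * j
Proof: Because t = s and g divides t, g divides s. s = b, so g divides b. z divides b and c divides b, hence lcm(z, c) divides b. g divides b, so lcm(g, lcm(z, c)) divides b. b > 0, so lcm(g, lcm(z, c)) ≤ b. By multiplying by a non-negative, lcm(g, lcm(z, c)) * x ≤ b * x. By multiplying by a non-negative, lcm(g, lcm(z, c)) * x * j ≤ b * x * j.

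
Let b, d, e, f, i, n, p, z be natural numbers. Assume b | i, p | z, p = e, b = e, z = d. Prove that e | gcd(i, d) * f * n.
Since b = e and b | i, e | i. Since z = d and p | z, p | d. p = e, so e | d. e | i, so e | gcd(i, d). Then e | gcd(i, d) * f. Then e | gcd(i, d) * f * n.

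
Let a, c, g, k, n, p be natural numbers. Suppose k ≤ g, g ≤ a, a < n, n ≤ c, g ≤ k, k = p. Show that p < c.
g ≤ k and k ≤ g, therefore g = k. Because k = p, g = p. g ≤ a and a < n, thus g < n. Since g = p, p < n. From n ≤ c, p < c.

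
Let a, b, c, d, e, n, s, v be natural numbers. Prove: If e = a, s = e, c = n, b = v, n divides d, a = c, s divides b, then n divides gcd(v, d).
a = c and c = n, hence a = n. s = e and s divides b, thus e divides b. From e = a, a divides b. b = v, so a divides v. a = n, so n divides v. Since n divides d, n divides gcd(v, d).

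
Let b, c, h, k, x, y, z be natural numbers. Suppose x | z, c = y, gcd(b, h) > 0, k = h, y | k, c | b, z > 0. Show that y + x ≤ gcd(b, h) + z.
c = y and c | b, hence y | b. From k = h and y | k, y | h. y | b, so y | gcd(b, h). gcd(b, h) > 0, so y ≤ gcd(b, h). x | z and z > 0, therefore x ≤ z. Because y ≤ gcd(b, h), y + x ≤ gcd(b, h) + z.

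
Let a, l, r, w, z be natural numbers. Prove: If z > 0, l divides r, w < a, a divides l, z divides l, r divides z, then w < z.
l divides r and r divides z, hence l divides z. Since z divides l, l = z. Since a divides l, a divides z. Since z > 0, a ≤ z. w < a, so w < z.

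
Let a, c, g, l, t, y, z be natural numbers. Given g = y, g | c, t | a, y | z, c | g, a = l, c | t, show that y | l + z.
Because c | g and g | c, c = g. Since g = y, c = y. Because a = l and t | a, t | l. Since c | t, c | l. c = y, so y | l. From y | z, y | l + z.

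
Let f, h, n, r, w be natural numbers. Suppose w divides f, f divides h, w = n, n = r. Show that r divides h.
w = n and n = r, hence w = r. w divides f, so r divides f. Since f divides h, r divides h.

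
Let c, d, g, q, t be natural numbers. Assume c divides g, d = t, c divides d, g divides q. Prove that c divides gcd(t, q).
Because d = t and c divides d, c divides t. From c divides g and g divides q, c divides q. Since c divides t, c divides gcd(t, q).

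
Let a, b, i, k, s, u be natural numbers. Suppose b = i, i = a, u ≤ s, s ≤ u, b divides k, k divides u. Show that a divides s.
b = i and i = a, so b = a. Since u ≤ s and s ≤ u, u = s. From b divides k and k divides u, b divides u. Since u = s, b divides s. b = a, so a divides s.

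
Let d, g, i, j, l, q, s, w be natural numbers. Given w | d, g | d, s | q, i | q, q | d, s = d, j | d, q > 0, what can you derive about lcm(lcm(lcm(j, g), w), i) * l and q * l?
lcm(lcm(lcm(j, g), w), i) * l ≤ q * l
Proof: From s = d and s | q, d | q. q | d, so d = q. Because j | d and g | d, lcm(j, g) | d. Since w | d, lcm(lcm(j, g), w) | d. d = q, so lcm(lcm(j, g), w) | q. Since i | q, lcm(lcm(lcm(j, g), w), i) | q. q > 0, so lcm(lcm(lcm(j, g), w), i) ≤ q. Then lcm(lcm(lcm(j, g), w), i) * l ≤ q * l.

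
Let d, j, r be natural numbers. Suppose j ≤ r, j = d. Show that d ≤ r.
j = d and j ≤ r. By substitution, d ≤ r.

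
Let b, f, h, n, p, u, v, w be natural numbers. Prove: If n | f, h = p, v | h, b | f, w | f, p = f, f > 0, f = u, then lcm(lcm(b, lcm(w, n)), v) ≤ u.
w | f and n | f, hence lcm(w, n) | f. Since b | f, lcm(b, lcm(w, n)) | f. h = p and p = f, hence h = f. Because v | h, v | f. lcm(b, lcm(w, n)) | f, so lcm(lcm(b, lcm(w, n)), v) | f. f > 0, so lcm(lcm(b, lcm(w, n)), v) ≤ f. Since f = u, lcm(lcm(b, lcm(w, n)), v) ≤ u.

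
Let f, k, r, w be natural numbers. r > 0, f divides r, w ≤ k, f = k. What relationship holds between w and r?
w ≤ r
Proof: f divides r and r > 0, therefore f ≤ r. f = k, so k ≤ r. w ≤ k, so w ≤ r.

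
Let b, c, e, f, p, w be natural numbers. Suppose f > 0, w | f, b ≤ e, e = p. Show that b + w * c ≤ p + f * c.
Because e = p and b ≤ e, b ≤ p. Because w | f and f > 0, w ≤ f. Then w * c ≤ f * c. Since b ≤ p, b + w * c ≤ p + f * c.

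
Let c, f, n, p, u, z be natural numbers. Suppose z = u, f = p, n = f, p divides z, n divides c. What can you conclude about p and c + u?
p divides c + u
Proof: Since n = f and n divides c, f divides c. f = p, so p divides c. z = u and p divides z, hence p divides u. Since p divides c, p divides c + u.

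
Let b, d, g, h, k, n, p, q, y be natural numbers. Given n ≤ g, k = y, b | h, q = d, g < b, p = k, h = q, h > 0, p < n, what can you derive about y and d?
y < d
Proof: p = k and k = y, therefore p = y. b | h and h > 0, thus b ≤ h. Since g < b, g < h. Because h = q, g < q. n ≤ g, so n < q. p < n, so p < q. p = y, so y < q. q = d, so y < d.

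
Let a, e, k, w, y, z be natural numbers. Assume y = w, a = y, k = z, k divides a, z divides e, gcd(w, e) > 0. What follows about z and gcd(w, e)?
z ≤ gcd(w, e)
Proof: k = z and k divides a, thus z divides a. Since a = y, z divides y. Since y = w, z divides w. Since z divides e, z divides gcd(w, e). gcd(w, e) > 0, so z ≤ gcd(w, e).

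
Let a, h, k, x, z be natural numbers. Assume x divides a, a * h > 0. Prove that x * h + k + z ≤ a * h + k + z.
x divides a, so x * h divides a * h. a * h > 0, so x * h ≤ a * h. Then x * h + k ≤ a * h + k. Then x * h + k + z ≤ a * h + k + z.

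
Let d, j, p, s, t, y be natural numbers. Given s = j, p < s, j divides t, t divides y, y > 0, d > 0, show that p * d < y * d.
s = j and p < s, so p < j. j divides t and t divides y, so j divides y. y > 0, so j ≤ y. Since p < j, p < y. Since d > 0, by multiplying by a positive, p * d < y * d.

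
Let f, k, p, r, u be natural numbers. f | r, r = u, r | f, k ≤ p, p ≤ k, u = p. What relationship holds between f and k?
f = k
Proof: From f | r and r | f, f = r. r = u, so f = u. u = p, so f = p. p ≤ k and k ≤ p, hence p = k. Since f = p, f = k.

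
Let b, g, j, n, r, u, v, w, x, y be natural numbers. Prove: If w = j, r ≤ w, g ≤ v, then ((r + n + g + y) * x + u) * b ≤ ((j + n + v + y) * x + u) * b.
From w = j and r ≤ w, r ≤ j. Then r + n ≤ j + n. g ≤ v, so r + n + g ≤ j + n + v. Then r + n + g + y ≤ j + n + v + y. By multiplying by a non-negative, (r + n + g + y) * x ≤ (j + n + v + y) * x. Then (r + n + g + y) * x + u ≤ (j + n + v + y) * x + u. By multiplying by a non-negative, ((r + n + g + y) * x + u) * b ≤ ((j + n + v + y) * x + u) * b.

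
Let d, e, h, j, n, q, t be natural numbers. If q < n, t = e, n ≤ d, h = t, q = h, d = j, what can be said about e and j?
e < j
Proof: h = t and t = e, thus h = e. Because q < n and n ≤ d, q < d. Since q = h, h < d. d = j, so h < j. From h = e, e < j.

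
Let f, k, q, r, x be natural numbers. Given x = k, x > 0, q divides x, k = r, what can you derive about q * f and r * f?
q * f ≤ r * f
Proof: From x = k and k = r, x = r. q divides x and x > 0, therefore q ≤ x. Since x = r, q ≤ r. By multiplying by a non-negative, q * f ≤ r * f.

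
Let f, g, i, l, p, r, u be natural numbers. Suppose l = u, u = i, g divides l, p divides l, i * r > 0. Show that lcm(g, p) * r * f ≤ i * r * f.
l = u and u = i, therefore l = i. Since g divides l and p divides l, lcm(g, p) divides l. Since l = i, lcm(g, p) divides i. Then lcm(g, p) * r divides i * r. i * r > 0, so lcm(g, p) * r ≤ i * r. By multiplying by a non-negative, lcm(g, p) * r * f ≤ i * r * f.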